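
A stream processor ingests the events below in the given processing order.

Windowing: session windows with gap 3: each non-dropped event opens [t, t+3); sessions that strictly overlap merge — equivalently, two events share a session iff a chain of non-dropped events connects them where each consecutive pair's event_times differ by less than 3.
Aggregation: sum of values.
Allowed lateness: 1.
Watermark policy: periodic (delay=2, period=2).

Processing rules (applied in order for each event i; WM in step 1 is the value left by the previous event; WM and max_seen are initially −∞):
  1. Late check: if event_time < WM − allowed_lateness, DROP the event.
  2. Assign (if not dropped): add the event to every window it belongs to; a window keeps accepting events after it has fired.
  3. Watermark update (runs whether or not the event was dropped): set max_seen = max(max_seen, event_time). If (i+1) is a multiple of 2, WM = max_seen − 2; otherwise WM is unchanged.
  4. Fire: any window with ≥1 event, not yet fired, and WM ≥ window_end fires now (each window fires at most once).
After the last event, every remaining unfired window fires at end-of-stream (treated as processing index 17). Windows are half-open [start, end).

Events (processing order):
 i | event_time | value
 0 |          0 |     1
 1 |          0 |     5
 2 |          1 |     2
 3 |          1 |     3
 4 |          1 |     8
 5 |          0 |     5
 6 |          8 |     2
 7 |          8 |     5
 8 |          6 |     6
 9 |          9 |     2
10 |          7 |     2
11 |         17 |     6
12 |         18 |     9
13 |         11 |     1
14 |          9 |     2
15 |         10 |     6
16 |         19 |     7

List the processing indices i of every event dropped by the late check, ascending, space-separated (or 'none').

i=0 t=0 v=1: → [0,3); WM=−∞
i=1 t=0 v=5: → [0,3); WM=-2
i=2 t=1 v=2: → [0,4); WM=-2
i=3 t=1 v=3: → [0,4); WM=-1
i=4 t=1 v=8: → [0,4); WM=-1
i=5 t=0 v=5: → [0,4); WM=-1
i=6 t=8 v=2: → [8,11); WM=-1
i=7 t=8 v=5: → [8,11); WM=6
i=8 t=6 v=6: → [6,11); WM=6
i=9 t=9 v=2: → [6,12); WM=7
i=10 t=7 v=2: → [6,12); WM=7
i=11 t=17 v=6: → [17,20); WM=15
i=12 t=18 v=9: → [17,21); WM=15
i=13 t=11 v=1: DROP (t<15-1); WM=16
i=14 t=9 v=2: DROP (t<16-1); WM=16
i=15 t=10 v=6: DROP (t<16-1); WM=16
i=16 t=19 v=7: → [17,22); WM=16

13 14 15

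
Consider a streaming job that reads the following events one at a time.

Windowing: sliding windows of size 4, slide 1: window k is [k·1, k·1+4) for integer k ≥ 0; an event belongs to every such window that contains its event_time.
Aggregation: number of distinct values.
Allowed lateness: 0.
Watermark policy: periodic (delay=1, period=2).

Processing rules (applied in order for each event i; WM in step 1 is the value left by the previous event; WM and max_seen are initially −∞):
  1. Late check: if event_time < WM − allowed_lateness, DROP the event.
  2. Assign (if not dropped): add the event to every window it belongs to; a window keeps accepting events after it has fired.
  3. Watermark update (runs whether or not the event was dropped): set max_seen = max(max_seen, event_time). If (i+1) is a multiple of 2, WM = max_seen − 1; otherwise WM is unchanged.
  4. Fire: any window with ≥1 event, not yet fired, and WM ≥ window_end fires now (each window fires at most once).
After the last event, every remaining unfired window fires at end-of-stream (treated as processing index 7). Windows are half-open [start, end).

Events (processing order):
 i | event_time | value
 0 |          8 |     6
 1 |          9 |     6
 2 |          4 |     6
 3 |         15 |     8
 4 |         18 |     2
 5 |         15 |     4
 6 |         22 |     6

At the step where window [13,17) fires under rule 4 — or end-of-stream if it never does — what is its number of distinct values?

2

i=0 t=8 v=6: → [8,12),[7,11),[6,10),[5,9); WM=−∞
i=1 t=9 v=6: → [9,13),[8,12),[7,11),[6,10); WM=8
i=2 t=4 v=6: DROP (t<8-0); WM=8
i=3 t=15 v=8: → [15,19),[14,18),[13,17),[12,16); WM=14; [5,9) fires=1 [6,10) fires=1 [7,11) fires=1 [8,12) fires=1 [9,13) fires=1
i=4 t=18 v=2: → [18,22),[17,21),[16,20),[15,19); WM=14
i=5 t=15 v=4: → [15,19),[14,18),[13,17),[12,16); WM=17; [12,16) fires=2 [13,17) fires=2
i=6 t=22 v=6: → [22,26),[21,25),[20,24),[19,23); WM=17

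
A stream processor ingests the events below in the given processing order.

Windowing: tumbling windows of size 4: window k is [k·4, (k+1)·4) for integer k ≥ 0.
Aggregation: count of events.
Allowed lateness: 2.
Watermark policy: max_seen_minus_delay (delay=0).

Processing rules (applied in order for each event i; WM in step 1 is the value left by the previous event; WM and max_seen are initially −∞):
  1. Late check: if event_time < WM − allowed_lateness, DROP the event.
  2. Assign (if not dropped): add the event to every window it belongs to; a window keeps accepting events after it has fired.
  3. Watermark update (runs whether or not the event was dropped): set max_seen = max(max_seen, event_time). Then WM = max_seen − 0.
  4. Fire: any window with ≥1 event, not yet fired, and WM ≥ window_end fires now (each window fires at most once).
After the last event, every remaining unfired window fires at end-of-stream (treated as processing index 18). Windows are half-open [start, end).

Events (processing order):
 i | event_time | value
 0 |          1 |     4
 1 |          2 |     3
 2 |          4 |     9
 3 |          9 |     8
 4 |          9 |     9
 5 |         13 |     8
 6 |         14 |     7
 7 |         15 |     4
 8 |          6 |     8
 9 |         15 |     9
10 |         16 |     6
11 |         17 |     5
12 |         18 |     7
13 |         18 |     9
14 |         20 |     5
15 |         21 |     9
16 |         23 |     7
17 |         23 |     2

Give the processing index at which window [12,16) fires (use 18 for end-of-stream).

i=0 t=1 v=4: → [0,4); WM=1
i=1 t=2 v=3: → [0,4); WM=2
i=2 t=4 v=9: → [4,8); WM=4; [0,4) fires=2
i=3 t=9 v=8: → [8,12); WM=9; [4,8) fires=1
i=4 t=9 v=9: → [8,12); WM=9
i=5 t=13 v=8: → [12,16); WM=13; [8,12) fires=2
i=6 t=14 v=7: → [12,16); WM=14
i=7 t=15 v=4: → [12,16); WM=15
i=8 t=6 v=8: DROP (t<15-2); WM=15
i=9 t=15 v=9: → [12,16); WM=15
i=10 t=16 v=6: → [16,20); WM=16; [12,16) fires=4
i=11 t=17 v=5: → [16,20); WM=17
i=12 t=18 v=7: → [16,20); WM=18
i=13 t=18 v=9: → [16,20); WM=18
i=14 t=20 v=5: → [20,24); WM=20; [16,20) fires=4
i=15 t=21 v=9: → [20,24); WM=21
i=16 t=23 v=7: → [20,24); WM=23
i=17 t=23 v=2: → [20,24); WM=23

10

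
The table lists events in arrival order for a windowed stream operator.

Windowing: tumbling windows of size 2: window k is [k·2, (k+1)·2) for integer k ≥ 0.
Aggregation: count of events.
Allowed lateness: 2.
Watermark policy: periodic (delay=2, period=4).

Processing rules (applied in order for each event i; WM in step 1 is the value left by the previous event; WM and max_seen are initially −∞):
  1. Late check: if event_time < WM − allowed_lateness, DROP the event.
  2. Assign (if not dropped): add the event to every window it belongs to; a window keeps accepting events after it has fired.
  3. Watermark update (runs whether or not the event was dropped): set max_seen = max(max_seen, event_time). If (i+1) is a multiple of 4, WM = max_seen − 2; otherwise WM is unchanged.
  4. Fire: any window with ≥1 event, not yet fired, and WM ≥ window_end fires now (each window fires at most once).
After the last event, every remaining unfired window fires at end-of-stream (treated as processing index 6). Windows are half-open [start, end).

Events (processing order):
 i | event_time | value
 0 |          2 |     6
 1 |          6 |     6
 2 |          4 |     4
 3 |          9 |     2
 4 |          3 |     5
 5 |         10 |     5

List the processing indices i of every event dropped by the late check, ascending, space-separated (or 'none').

i=0 t=2 v=6: → [2,4); WM=−∞
i=1 t=6 v=6: → [6,8); WM=−∞
i=2 t=4 v=4: → [4,6); WM=−∞
i=3 t=9 v=2: → [8,10); WM=7; [2,4) fires=1 [4,6) fires=1
i=4 t=3 v=5: DROP (t<7-2); WM=7
i=5 t=10 v=5: → [10,12); WM=7

4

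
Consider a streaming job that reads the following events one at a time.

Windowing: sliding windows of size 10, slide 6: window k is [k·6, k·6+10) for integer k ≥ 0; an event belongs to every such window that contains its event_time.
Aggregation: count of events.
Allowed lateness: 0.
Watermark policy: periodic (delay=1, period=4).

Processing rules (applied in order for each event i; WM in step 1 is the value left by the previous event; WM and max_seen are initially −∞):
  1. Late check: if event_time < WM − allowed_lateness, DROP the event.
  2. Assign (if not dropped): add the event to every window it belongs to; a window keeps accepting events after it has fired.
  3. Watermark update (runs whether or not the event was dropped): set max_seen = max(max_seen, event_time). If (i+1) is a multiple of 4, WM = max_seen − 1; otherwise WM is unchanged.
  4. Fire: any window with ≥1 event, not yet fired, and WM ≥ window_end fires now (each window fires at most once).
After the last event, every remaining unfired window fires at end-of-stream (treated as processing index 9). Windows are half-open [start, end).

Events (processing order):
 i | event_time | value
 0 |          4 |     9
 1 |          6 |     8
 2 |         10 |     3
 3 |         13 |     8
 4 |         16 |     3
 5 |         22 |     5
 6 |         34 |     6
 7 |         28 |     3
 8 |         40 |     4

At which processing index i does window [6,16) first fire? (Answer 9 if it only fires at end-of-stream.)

7

i=0 t=4 v=9: → [0,10); WM=−∞
i=1 t=6 v=8: → [6,16),[0,10); WM=−∞
i=2 t=10 v=3: → [6,16); WM=−∞
i=3 t=13 v=8: → [12,22),[6,16); WM=12; [0,10) fires=2
i=4 t=16 v=3: → [12,22); WM=12
i=5 t=22 v=5: → [18,28); WM=12
i=6 t=34 v=6: → [30,40); WM=12
i=7 t=28 v=3: → [24,34); WM=33; [6,16) fires=3 [12,22) fires=2 [18,28) fires=1
i=8 t=40 v=4: → [36,46); WM=33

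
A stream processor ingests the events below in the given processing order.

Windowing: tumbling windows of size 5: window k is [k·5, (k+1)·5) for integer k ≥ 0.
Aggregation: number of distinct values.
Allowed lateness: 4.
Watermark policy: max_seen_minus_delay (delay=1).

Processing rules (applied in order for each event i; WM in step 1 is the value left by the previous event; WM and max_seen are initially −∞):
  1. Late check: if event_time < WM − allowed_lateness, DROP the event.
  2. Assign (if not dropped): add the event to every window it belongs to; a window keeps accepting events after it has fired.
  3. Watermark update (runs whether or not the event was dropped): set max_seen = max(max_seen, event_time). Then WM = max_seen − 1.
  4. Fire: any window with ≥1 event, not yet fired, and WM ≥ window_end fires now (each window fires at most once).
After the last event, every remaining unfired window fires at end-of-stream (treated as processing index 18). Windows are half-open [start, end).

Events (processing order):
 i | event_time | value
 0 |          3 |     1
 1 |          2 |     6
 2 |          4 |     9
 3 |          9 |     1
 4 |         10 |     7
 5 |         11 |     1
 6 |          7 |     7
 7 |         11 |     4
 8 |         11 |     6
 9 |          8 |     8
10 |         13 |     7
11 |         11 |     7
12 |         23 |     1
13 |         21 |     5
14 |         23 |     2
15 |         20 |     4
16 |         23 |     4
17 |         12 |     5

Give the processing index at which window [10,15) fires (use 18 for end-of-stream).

i=0 t=3 v=1: → [0,5); WM=2
i=1 t=2 v=6: → [0,5); WM=2
i=2 t=4 v=9: → [0,5); WM=3
i=3 t=9 v=1: → [5,10); WM=8; [0,5) fires=3
i=4 t=10 v=7: → [10,15); WM=9
i=5 t=11 v=1: → [10,15); WM=10; [5,10) fires=1
i=6 t=7 v=7: → [5,10); WM=10
i=7 t=11 v=4: → [10,15); WM=10
i=8 t=11 v=6: → [10,15); WM=10
i=9 t=8 v=8: → [5,10); WM=10
i=10 t=13 v=7: → [10,15); WM=12
i=11 t=11 v=7: → [10,15); WM=12
i=12 t=23 v=1: → [20,25); WM=22; [10,15) fires=4
i=13 t=21 v=5: → [20,25); WM=22
i=14 t=23 v=2: → [20,25); WM=22
i=15 t=20 v=4: → [20,25); WM=22
i=16 t=23 v=4: → [20,25); WM=22
i=17 t=12 v=5: DROP (t<22-4); WM=22

12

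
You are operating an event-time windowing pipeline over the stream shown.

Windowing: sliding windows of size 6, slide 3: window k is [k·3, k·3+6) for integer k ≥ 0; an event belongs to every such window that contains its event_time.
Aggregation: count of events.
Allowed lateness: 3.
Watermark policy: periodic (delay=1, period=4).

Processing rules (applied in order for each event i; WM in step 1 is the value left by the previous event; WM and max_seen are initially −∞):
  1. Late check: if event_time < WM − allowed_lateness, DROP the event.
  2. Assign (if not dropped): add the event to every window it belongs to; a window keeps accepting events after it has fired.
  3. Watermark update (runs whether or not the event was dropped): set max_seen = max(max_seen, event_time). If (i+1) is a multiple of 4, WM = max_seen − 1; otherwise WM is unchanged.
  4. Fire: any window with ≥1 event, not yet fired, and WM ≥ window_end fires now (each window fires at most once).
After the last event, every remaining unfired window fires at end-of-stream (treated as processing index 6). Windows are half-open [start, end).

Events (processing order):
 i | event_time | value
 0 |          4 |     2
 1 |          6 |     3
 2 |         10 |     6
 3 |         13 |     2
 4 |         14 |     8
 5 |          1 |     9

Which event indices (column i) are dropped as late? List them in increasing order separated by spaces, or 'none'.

5

i=0 t=4 v=2: → [3,9),[0,6); WM=−∞
i=1 t=6 v=3: → [6,12),[3,9); WM=−∞
i=2 t=10 v=6: → [9,15),[6,12); WM=−∞
i=3 t=13 v=2: → [12,18),[9,15); WM=12; [0,6) fires=1 [3,9) fires=2 [6,12) fires=2
i=4 t=14 v=8: → [12,18),[9,15); WM=12
i=5 t=1 v=9: DROP (t<12-3); WM=12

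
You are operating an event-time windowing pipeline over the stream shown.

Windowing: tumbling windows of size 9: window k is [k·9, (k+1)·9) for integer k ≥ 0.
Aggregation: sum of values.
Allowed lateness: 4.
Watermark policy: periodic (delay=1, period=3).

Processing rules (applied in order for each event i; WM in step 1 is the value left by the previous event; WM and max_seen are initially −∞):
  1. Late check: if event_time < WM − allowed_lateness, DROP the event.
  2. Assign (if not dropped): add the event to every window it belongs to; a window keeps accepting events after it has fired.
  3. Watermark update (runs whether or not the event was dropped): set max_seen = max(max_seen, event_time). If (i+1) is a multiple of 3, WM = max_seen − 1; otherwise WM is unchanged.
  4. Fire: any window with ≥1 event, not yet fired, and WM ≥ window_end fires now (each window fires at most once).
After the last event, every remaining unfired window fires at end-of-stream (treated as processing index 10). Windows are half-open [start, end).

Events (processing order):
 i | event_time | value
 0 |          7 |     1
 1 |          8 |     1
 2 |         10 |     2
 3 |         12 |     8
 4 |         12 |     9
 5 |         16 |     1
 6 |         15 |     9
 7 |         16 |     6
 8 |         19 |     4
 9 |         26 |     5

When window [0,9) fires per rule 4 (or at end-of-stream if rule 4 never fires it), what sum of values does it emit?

2

i=0 t=7 v=1: → [0,9); WM=−∞
i=1 t=8 v=1: → [0,9); WM=−∞
i=2 t=10 v=2: → [9,18); WM=9; [0,9) fires=2
i=3 t=12 v=8: → [9,18); WM=9
i=4 t=12 v=9: → [9,18); WM=9
i=5 t=16 v=1: → [9,18); WM=15
i=6 t=15 v=9: → [9,18); WM=15
i=7 t=16 v=6: → [9,18); WM=15
i=8 t=19 v=4: → [18,27); WM=18; [9,18) fires=35
i=9 t=26 v=5: → [18,27); WM=18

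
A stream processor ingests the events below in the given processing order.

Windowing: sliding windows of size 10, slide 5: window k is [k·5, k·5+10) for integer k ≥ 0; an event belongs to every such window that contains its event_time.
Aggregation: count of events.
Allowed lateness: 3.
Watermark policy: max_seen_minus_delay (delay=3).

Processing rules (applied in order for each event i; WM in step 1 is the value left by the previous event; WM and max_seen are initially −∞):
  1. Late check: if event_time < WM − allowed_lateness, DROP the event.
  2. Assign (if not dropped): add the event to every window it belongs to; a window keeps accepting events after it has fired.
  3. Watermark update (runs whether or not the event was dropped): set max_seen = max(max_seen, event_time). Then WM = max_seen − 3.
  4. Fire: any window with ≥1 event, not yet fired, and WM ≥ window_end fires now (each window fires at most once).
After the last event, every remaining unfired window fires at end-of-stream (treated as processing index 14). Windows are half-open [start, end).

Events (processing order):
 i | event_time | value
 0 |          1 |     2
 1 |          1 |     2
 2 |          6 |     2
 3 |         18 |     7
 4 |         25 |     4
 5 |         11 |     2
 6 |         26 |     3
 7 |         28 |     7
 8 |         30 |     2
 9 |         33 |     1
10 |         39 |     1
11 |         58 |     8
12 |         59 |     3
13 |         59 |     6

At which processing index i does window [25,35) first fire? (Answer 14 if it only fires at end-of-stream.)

i=0 t=1 v=2: → [0,10); WM=-2
i=1 t=1 v=2: → [0,10); WM=-2
i=2 t=6 v=2: → [5,15),[0,10); WM=3
i=3 t=18 v=7: → [15,25),[10,20); WM=15; [0,10) fires=3 [5,15) fires=1
i=4 t=25 v=4: → [25,35),[20,30); WM=22; [10,20) fires=1
i=5 t=11 v=2: DROP (t<22-3); WM=22
i=6 t=26 v=3: → [25,35),[20,30); WM=23
i=7 t=28 v=7: → [25,35),[20,30); WM=25; [15,25) fires=1
i=8 t=30 v=2: → [30,40),[25,35); WM=27
i=9 t=33 v=1: → [30,40),[25,35); WM=30; [20,30) fires=3
i=10 t=39 v=1: → [35,45),[30,40); WM=36; [25,35) fires=5
i=11 t=58 v=8: → [55,65),[50,60); WM=55; [30,40) fires=3 [35,45) fires=1
i=12 t=59 v=3: → [55,65),[50,60); WM=56
i=13 t=59 v=6: → [55,65),[50,60); WM=56

10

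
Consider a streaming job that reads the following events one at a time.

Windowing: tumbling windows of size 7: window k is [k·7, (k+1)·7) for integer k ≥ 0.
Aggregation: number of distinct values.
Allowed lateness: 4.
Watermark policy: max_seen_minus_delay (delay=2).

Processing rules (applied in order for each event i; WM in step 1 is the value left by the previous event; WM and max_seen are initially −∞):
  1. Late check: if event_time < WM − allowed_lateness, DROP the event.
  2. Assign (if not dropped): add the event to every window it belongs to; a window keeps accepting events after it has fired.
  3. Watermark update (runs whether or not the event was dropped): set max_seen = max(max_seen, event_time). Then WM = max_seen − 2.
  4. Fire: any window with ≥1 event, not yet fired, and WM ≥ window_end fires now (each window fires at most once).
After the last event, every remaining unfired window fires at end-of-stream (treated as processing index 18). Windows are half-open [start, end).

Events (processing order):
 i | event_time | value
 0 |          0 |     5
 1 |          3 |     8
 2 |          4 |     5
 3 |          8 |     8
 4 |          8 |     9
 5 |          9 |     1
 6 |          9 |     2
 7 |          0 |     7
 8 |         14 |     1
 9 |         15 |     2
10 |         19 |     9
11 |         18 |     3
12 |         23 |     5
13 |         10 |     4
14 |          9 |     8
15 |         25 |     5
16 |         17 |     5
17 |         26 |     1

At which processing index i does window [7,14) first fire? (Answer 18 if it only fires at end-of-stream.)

i=0 t=0 v=5: → [0,7); WM=-2
i=1 t=3 v=8: → [0,7); WM=1
i=2 t=4 v=5: → [0,7); WM=2
i=3 t=8 v=8: → [7,14); WM=6
i=4 t=8 v=9: → [7,14); WM=6
i=5 t=9 v=1: → [7,14); WM=7; [0,7) fires=2
i=6 t=9 v=2: → [7,14); WM=7
i=7 t=0 v=7: DROP (t<7-4); WM=7
i=8 t=14 v=1: → [14,21); WM=12
i=9 t=15 v=2: → [14,21); WM=13
i=10 t=19 v=9: → [14,21); WM=17; [7,14) fires=4
i=11 t=18 v=3: → [14,21); WM=17
i=12 t=23 v=5: → [21,28); WM=21; [14,21) fires=4
i=13 t=10 v=4: DROP (t<21-4); WM=21
i=14 t=9 v=8: DROP (t<21-4); WM=21
i=15 t=25 v=5: → [21,28); WM=23
i=16 t=17 v=5: DROP (t<23-4); WM=23
i=17 t=26 v=1: → [21,28); WM=24

10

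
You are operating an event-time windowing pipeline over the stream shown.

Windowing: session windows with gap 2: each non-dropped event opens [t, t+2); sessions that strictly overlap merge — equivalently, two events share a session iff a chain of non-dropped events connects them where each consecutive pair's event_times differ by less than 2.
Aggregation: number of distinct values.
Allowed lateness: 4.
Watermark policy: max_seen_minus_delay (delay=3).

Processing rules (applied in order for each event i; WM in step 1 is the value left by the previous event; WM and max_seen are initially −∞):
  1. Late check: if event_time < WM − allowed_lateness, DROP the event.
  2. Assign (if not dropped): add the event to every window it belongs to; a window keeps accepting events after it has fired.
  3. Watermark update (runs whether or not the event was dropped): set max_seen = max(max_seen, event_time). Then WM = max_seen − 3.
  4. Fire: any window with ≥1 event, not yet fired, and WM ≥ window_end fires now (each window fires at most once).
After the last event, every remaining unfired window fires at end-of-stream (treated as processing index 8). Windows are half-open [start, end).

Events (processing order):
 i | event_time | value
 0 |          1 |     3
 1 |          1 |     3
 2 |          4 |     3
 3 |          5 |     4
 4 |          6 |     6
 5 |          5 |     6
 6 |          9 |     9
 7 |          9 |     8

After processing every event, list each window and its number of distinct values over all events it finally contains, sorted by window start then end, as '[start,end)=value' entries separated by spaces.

[1,3)=1 [4,8)=3 [9,11)=2

i=0 t=1 v=3: → [1,3); WM=-2
i=1 t=1 v=3: → [1,3); WM=-2
i=2 t=4 v=3: → [4,6); WM=1
i=3 t=5 v=4: → [4,7); WM=2
i=4 t=6 v=6: → [4,8); WM=3
i=5 t=5 v=6: → [4,8); WM=3
i=6 t=9 v=9: → [9,11); WM=6
i=7 t=9 v=8: → [9,11); WM=6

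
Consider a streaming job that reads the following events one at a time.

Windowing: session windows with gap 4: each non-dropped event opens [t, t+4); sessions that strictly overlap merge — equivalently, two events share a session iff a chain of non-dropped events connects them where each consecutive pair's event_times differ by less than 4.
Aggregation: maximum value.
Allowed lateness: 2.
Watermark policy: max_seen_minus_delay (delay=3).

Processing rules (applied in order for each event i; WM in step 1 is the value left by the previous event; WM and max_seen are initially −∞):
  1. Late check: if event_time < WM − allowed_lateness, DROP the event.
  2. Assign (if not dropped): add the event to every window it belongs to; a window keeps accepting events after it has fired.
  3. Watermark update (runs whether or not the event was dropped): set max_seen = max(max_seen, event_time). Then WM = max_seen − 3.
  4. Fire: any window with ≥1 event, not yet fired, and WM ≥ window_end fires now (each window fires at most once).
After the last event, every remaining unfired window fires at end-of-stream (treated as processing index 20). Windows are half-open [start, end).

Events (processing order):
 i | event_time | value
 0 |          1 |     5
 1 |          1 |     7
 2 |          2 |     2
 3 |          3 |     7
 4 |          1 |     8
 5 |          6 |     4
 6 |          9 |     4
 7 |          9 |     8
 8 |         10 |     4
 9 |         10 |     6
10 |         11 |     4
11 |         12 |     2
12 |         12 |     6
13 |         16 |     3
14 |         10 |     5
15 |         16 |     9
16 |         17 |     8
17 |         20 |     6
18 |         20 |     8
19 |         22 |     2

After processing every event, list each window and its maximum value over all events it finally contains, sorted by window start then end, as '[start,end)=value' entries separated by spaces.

i=0 t=1 v=5: → [1,5); WM=-2
i=1 t=1 v=7: → [1,5); WM=-2
i=2 t=2 v=2: → [1,6); WM=-1
i=3 t=3 v=7: → [1,7); WM=0
i=4 t=1 v=8: → [1,7); WM=0
i=5 t=6 v=4: → [1,10); WM=3
i=6 t=9 v=4: → [1,13); WM=6
i=7 t=9 v=8: → [1,13); WM=6
i=8 t=10 v=4: → [1,14); WM=7
i=9 t=10 v=6: → [1,14); WM=7
i=10 t=11 v=4: → [1,15); WM=8
i=11 t=12 v=2: → [1,16); WM=9
i=12 t=12 v=6: → [1,16); WM=9
i=13 t=16 v=3: → [16,20); WM=13
i=14 t=10 v=5: DROP (t<13-2); WM=13
i=15 t=16 v=9: → [16,20); WM=13
i=16 t=17 v=8: → [16,21); WM=14
i=17 t=20 v=6: → [16,24); WM=17
i=18 t=20 v=8: → [16,24); WM=17
i=19 t=22 v=2: → [16,26); WM=19

[1,16)=8 [16,26)=9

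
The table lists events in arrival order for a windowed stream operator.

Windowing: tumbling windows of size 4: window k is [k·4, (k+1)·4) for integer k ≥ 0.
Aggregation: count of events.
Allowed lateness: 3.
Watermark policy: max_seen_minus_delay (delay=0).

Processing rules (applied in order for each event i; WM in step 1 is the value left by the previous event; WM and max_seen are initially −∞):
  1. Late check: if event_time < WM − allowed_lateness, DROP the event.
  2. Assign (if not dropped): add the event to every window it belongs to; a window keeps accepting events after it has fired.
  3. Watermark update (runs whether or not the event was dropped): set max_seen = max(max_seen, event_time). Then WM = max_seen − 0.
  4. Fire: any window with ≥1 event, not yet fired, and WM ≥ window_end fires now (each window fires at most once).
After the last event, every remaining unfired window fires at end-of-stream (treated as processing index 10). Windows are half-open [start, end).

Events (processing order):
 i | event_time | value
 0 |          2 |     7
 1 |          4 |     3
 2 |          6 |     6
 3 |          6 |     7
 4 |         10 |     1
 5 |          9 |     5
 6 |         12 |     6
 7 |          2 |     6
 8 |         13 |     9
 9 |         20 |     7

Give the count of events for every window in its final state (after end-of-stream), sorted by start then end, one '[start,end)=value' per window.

i=0 t=2 v=7: → [0,4); WM=2
i=1 t=4 v=3: → [4,8); WM=4; [0,4) fires=1
i=2 t=6 v=6: → [4,8); WM=6
i=3 t=6 v=7: → [4,8); WM=6
i=4 t=10 v=1: → [8,12); WM=10; [4,8) fires=3
i=5 t=9 v=5: → [8,12); WM=10
i=6 t=12 v=6: → [12,16); WM=12; [8,12) fires=2
i=7 t=2 v=6: DROP (t<12-3); WM=12
i=8 t=13 v=9: → [12,16); WM=13
i=9 t=20 v=7: → [20,24); WM=20; [12,16) fires=2

[0,4)=1 [4,8)=3 [8,12)=2 [12,16)=2 [20,24)=1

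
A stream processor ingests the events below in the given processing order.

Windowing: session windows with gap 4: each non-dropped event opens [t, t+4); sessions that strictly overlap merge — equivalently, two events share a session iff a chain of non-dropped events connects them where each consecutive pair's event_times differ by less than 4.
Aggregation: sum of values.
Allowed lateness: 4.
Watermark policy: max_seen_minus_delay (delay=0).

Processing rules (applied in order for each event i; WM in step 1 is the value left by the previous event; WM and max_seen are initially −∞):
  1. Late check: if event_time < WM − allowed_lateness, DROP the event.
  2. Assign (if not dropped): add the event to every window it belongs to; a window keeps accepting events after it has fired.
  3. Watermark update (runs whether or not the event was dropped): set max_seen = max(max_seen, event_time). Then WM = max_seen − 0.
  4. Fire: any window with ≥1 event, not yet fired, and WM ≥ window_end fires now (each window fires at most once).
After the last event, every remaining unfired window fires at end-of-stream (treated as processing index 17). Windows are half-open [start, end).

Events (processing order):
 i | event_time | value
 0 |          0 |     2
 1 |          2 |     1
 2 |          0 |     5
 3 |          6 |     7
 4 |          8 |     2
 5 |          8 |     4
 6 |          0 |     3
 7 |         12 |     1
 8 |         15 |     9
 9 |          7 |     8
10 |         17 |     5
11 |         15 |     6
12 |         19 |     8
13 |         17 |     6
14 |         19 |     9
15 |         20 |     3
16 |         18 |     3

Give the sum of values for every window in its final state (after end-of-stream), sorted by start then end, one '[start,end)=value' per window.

i=0 t=0 v=2: → [0,4); WM=0
i=1 t=2 v=1: → [0,6); WM=2
i=2 t=0 v=5: → [0,6); WM=2
i=3 t=6 v=7: → [6,10); WM=6
i=4 t=8 v=2: → [6,12); WM=8
i=5 t=8 v=4: → [6,12); WM=8
i=6 t=0 v=3: DROP (t<8-4); WM=8
i=7 t=12 v=1: → [12,16); WM=12
i=8 t=15 v=9: → [12,19); WM=15
i=9 t=7 v=8: DROP (t<15-4); WM=15
i=10 t=17 v=5: → [12,21); WM=17
i=11 t=15 v=6: → [12,21); WM=17
i=12 t=19 v=8: → [12,23); WM=19
i=13 t=17 v=6: → [12,23); WM=19
i=14 t=19 v=9: → [12,23); WM=19
i=15 t=20 v=3: → [12,24); WM=20
i=16 t=18 v=3: → [12,24); WM=20

[0,6)=8 [6,12)=13 [12,24)=50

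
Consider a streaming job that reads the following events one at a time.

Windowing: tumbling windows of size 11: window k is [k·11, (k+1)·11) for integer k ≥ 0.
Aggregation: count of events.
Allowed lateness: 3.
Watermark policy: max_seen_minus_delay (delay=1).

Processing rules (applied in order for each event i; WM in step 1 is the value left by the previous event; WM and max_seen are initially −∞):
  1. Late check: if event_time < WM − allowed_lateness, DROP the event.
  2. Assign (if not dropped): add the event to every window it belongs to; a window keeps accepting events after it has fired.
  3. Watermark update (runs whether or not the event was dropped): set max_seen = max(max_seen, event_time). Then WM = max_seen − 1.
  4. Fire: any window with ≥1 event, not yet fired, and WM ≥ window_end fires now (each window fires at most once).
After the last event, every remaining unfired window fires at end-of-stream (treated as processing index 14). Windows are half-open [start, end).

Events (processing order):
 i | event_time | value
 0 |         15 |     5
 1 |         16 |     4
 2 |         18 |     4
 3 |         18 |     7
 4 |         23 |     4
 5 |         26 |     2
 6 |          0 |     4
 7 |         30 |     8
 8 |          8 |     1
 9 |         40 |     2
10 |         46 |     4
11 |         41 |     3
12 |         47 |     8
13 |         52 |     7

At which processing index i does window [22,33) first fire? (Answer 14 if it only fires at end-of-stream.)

i=0 t=15 v=5: → [11,22); WM=14
i=1 t=16 v=4: → [11,22); WM=15
i=2 t=18 v=4: → [11,22); WM=17
i=3 t=18 v=7: → [11,22); WM=17
i=4 t=23 v=4: → [22,33); WM=22; [11,22) fires=4
i=5 t=26 v=2: → [22,33); WM=25
i=6 t=0 v=4: DROP (t<25-3); WM=25
i=7 t=30 v=8: → [22,33); WM=29
i=8 t=8 v=1: DROP (t<29-3); WM=29
i=9 t=40 v=2: → [33,44); WM=39; [22,33) fires=3
i=10 t=46 v=4: → [44,55); WM=45; [33,44) fires=1
i=11 t=41 v=3: DROP (t<45-3); WM=45
i=12 t=47 v=8: → [44,55); WM=46
i=13 t=52 v=7: → [44,55); WM=51

9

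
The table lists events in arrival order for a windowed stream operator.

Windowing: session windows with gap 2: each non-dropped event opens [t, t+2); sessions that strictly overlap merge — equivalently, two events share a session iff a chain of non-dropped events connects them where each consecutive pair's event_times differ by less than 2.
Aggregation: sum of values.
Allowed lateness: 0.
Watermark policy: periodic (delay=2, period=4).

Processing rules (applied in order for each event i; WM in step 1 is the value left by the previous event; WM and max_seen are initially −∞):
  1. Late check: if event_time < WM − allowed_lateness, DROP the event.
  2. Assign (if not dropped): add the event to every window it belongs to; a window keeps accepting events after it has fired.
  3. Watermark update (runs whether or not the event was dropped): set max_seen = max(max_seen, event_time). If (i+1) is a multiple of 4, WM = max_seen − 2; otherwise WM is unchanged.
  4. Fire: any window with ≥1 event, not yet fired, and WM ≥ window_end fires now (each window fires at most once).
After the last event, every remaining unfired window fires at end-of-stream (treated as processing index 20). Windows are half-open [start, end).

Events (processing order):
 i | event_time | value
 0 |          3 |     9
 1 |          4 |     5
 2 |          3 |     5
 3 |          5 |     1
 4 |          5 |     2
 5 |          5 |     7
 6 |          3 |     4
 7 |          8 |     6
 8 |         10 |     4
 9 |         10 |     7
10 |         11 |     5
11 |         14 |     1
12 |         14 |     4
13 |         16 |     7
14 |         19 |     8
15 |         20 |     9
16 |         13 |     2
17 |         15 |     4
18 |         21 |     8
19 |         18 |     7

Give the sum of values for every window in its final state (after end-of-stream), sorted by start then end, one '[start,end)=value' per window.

[3,7)=33 [8,10)=6 [10,13)=16 [14,16)=5 [16,18)=7 [18,23)=32

i=0 t=3 v=9: → [3,5); WM=−∞
i=1 t=4 v=5: → [3,6); WM=−∞
i=2 t=3 v=5: → [3,6); WM=−∞
i=3 t=5 v=1: → [3,7); WM=3
i=4 t=5 v=2: → [3,7); WM=3
i=5 t=5 v=7: → [3,7); WM=3
i=6 t=3 v=4: → [3,7); WM=3
i=7 t=8 v=6: → [8,10); WM=6
i=8 t=10 v=4: → [10,12); WM=6
i=9 t=10 v=7: → [10,12); WM=6
i=10 t=11 v=5: → [10,13); WM=6
i=11 t=14 v=1: → [14,16); WM=12
i=12 t=14 v=4: → [14,16); WM=12
i=13 t=16 v=7: → [16,18); WM=12
i=14 t=19 v=8: → [19,21); WM=12
i=15 t=20 v=9: → [19,22); WM=18
i=16 t=13 v=2: DROP (t<18-0); WM=18
i=17 t=15 v=4: DROP (t<18-0); WM=18
i=18 t=21 v=8: → [19,23); WM=18
i=19 t=18 v=7: → [18,23); WM=19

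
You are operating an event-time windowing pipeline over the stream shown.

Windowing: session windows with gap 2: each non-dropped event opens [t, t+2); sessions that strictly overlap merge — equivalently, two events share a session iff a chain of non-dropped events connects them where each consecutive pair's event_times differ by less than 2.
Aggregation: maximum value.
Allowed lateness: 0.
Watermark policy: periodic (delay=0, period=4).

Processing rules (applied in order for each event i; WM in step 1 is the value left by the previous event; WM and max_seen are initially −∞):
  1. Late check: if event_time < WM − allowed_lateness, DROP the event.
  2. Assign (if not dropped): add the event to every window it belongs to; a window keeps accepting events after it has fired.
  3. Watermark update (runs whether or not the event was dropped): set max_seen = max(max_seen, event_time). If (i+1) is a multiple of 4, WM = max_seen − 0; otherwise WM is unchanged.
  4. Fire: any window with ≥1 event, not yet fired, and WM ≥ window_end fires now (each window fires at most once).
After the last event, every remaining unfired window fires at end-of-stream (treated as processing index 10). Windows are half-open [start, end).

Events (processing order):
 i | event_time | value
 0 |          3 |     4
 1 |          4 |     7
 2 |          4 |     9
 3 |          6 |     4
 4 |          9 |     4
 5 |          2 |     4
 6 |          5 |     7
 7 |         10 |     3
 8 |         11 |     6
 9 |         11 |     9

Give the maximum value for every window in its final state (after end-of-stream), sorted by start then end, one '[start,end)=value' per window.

i=0 t=3 v=4: → [3,5); WM=−∞
i=1 t=4 v=7: → [3,6); WM=−∞
i=2 t=4 v=9: → [3,6); WM=−∞
i=3 t=6 v=4: → [6,8); WM=6
i=4 t=9 v=4: → [9,11); WM=6
i=5 t=2 v=4: DROP (t<6-0); WM=6
i=6 t=5 v=7: DROP (t<6-0); WM=6
i=7 t=10 v=3: → [9,12); WM=10
i=8 t=11 v=6: → [9,13); WM=10
i=9 t=11 v=9: → [9,13); WM=10

[3,6)=9 [6,8)=4 [9,13)=9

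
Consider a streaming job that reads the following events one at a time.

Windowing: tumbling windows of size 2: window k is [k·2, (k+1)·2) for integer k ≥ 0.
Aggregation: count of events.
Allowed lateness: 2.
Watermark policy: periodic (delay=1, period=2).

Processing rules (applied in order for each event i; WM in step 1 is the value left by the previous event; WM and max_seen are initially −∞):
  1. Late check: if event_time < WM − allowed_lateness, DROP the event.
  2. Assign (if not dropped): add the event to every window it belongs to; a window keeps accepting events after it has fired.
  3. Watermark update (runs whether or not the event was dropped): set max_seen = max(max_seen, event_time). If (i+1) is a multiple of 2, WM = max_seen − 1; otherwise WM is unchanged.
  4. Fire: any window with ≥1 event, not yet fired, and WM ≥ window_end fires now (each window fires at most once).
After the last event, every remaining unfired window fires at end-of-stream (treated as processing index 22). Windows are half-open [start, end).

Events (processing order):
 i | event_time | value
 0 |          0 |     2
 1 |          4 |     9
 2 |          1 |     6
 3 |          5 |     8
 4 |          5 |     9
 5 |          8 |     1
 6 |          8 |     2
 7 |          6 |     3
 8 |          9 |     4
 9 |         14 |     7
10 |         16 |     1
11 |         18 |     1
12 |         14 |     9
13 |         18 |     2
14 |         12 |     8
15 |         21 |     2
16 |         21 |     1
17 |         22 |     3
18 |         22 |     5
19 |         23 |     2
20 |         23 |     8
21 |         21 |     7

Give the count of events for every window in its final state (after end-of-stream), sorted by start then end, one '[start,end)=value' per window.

i=0 t=0 v=2: → [0,2); WM=−∞
i=1 t=4 v=9: → [4,6); WM=3; [0,2) fires=1
i=2 t=1 v=6: → [0,2); WM=3
i=3 t=5 v=8: → [4,6); WM=4
i=4 t=5 v=9: → [4,6); WM=4
i=5 t=8 v=1: → [8,10); WM=7; [4,6) fires=3
i=6 t=8 v=2: → [8,10); WM=7
i=7 t=6 v=3: → [6,8); WM=7
i=8 t=9 v=4: → [8,10); WM=7
i=9 t=14 v=7: → [14,16); WM=13; [6,8) fires=1 [8,10) fires=3
i=10 t=16 v=1: → [16,18); WM=13
i=11 t=18 v=1: → [18,20); WM=17; [14,16) fires=1
i=12 t=14 v=9: DROP (t<17-2); WM=17
i=13 t=18 v=2: → [18,20); WM=17
i=14 t=12 v=8: DROP (t<17-2); WM=17
i=15 t=21 v=2: → [20,22); WM=20; [16,18) fires=1 [18,20) fires=2
i=16 t=21 v=1: → [20,22); WM=20
i=17 t=22 v=3: → [22,24); WM=21
i=18 t=22 v=5: → [22,24); WM=21
i=19 t=23 v=2: → [22,24); WM=22; [20,22) fires=2
i=20 t=23 v=8: → [22,24); WM=22
i=21 t=21 v=7: → [20,22); WM=22

[0,2)=2 [4,6)=3 [6,8)=1 [8,10)=3 [14,16)=1 [16,18)=1 [18,20)=2 [20,22)=3 [22,24)=4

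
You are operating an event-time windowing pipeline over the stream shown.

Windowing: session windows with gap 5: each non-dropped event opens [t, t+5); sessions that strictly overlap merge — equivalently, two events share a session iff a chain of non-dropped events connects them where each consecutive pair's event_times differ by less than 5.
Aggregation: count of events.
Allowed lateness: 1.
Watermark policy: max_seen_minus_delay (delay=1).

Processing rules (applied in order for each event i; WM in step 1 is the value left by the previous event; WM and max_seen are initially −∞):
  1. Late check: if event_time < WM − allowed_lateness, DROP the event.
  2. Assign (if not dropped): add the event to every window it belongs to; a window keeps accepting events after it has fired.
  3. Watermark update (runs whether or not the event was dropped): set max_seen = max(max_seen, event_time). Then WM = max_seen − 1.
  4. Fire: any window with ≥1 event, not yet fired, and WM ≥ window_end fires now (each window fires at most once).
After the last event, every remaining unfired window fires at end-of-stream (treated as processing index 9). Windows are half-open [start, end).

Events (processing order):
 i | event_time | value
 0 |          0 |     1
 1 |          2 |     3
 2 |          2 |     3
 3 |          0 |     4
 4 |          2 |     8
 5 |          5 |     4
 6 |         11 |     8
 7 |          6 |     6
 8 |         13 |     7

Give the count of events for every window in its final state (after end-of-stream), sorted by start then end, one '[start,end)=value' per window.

[0,10)=6 [11,18)=2

i=0 t=0 v=1: → [0,5); WM=-1
i=1 t=2 v=3: → [0,7); WM=1
i=2 t=2 v=3: → [0,7); WM=1
i=3 t=0 v=4: → [0,7); WM=1
i=4 t=2 v=8: → [0,7); WM=1
i=5 t=5 v=4: → [0,10); WM=4
i=6 t=11 v=8: → [11,16); WM=10
i=7 t=6 v=6: DROP (t<10-1); WM=10
i=8 t=13 v=7: → [11,18); WM=12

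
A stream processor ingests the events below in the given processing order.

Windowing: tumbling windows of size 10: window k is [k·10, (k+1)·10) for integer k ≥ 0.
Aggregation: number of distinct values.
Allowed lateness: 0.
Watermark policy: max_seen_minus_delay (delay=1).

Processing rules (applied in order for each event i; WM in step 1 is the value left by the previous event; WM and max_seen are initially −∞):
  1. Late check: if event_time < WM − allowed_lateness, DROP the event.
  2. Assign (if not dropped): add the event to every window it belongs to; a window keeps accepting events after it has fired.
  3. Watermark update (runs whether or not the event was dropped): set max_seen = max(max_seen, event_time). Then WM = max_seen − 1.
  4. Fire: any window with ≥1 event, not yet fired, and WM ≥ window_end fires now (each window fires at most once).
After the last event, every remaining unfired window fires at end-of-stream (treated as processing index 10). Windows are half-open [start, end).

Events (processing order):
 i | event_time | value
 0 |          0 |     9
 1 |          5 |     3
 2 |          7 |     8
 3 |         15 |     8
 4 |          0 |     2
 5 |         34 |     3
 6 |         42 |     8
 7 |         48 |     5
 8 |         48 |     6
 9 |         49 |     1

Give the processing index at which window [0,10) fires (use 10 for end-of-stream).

3

i=0 t=0 v=9: → [0,10); WM=-1
i=1 t=5 v=3: → [0,10); WM=4
i=2 t=7 v=8: → [0,10); WM=6
i=3 t=15 v=8: → [10,20); WM=14; [0,10) fires=3
i=4 t=0 v=2: DROP (t<14-0); WM=14
i=5 t=34 v=3: → [30,40); WM=33; [10,20) fires=1
i=6 t=42 v=8: → [40,50); WM=41; [30,40) fires=1
i=7 t=48 v=5: → [40,50); WM=47
i=8 t=48 v=6: → [40,50); WM=47
i=9 t=49 v=1: → [40,50); WM=48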